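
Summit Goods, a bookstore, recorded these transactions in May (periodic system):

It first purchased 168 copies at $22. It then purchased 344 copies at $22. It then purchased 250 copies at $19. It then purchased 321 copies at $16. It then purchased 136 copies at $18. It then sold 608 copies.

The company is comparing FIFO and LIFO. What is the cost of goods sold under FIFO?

COGS = $13,088

FIFO COGS: 168 @ $22 + 344 @ $22 + 96 @ $19 = $13,088
LIFO COGS: 136 @ $18 + 321 @ $16 + 151 @ $19 = $10,453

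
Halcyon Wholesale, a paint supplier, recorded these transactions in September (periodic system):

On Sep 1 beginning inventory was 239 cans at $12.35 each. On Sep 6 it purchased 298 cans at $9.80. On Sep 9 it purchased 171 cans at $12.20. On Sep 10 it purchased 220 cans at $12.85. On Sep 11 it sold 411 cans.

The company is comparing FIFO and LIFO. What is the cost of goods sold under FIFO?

COGS = $4,637.25

FIFO COGS: 239 @ $12.35 + 172 @ $9.80 = $4,637.25
LIFO COGS: 220 @ $12.85 + 171 @ $12.20 + 20 @ $9.80 = $5,109.20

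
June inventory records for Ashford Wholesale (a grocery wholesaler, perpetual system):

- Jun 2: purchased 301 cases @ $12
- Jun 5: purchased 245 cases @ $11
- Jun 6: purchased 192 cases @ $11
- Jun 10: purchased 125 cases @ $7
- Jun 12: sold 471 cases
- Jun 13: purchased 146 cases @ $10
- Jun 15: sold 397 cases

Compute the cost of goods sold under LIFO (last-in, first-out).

COGS = $9,062

Jun 12, 471 sold [LIFO — newest first]: 125 @ $7 + 192 @ $11 + 154 @ $11 = $4,681
Jun 15, 397 sold [LIFO — newest first]: 146 @ $10 + 91 @ $11 + 160 @ $12 = $4,381
Total COGS = $4,681 + $4,381 = $9,062
Ending inventory: 141 @ $12 = $1,692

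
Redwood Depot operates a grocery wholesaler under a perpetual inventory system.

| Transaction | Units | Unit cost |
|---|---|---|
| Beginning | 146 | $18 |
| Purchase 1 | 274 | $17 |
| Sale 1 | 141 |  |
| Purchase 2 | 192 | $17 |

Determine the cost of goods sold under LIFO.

Sale 1 (141) [LIFO — newest first]: 141 @ $17 = $2,397
Ending inventory: 146 @ $18 + 133 @ $17 + 192 @ $17 = $8,153

COGS = $2,397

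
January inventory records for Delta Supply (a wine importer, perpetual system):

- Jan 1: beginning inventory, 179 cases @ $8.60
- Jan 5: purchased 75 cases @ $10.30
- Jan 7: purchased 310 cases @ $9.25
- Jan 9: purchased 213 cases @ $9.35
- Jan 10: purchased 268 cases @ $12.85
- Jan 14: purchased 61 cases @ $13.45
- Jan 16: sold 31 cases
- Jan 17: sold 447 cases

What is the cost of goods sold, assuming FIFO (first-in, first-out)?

COGS = $4,383.90

Jan 16, 31 sold [FIFO — oldest first]: 31 @ $8.60 = $266.60
Jan 17, 447 sold [FIFO — oldest first]: 148 @ $8.60 + 75 @ $10.30 + 224 @ $9.25 = $4,117.30
Total COGS = $266.60 + $4,117.30 = $4,383.90
Ending inventory: 86 @ $9.25 + 213 @ $9.35 + 268 @ $12.85 + 61 @ $13.45 = $7,051.30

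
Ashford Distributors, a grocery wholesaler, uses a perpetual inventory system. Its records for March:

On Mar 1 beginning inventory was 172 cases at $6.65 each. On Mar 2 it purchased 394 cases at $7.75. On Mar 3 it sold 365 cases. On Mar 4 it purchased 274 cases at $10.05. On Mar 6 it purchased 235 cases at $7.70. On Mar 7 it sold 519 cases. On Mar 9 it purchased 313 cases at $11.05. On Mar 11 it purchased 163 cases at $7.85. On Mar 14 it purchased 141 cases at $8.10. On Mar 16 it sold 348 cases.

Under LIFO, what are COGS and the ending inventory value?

Mar 3, 365 sold [LIFO — newest first]: 365 @ $7.75 = $2,828.75
Mar 7, 519 sold [LIFO — newest first]: 235 @ $7.70 + 274 @ $10.05 + 10 @ $7.75 = $4,640.70
Mar 16, 348 sold [LIFO — newest first]: 141 @ $8.10 + 163 @ $7.85 + 44 @ $11.05 = $2,907.85
Total COGS = $2,828.75 + $4,640.70 + $2,907.85 = $10,377.30
Ending inventory: 172 @ $6.65 + 19 @ $7.75 + 269 @ $11.05 = $4,263.50
Check: goods available $14,640.80 = COGS $10,377.30 + ending $4,263.50

COGS = $10,377.30; ending inventory = $4,263.50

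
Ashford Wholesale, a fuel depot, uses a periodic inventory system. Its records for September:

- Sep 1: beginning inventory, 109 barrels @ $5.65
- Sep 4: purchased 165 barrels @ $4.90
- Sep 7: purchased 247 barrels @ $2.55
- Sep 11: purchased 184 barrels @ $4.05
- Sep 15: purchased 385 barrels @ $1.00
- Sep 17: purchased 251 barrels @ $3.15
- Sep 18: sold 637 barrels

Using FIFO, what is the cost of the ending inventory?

Ending inventory = $1,451.05

Sep 18, 637 sold [FIFO — oldest first]: 109 @ $5.65 + 165 @ $4.90 + 247 @ $2.55 + 116 @ $4.05 = $2,524.00
Ending inventory: 68 @ $4.05 + 385 @ $1.00 + 251 @ $3.15 = $1,451.05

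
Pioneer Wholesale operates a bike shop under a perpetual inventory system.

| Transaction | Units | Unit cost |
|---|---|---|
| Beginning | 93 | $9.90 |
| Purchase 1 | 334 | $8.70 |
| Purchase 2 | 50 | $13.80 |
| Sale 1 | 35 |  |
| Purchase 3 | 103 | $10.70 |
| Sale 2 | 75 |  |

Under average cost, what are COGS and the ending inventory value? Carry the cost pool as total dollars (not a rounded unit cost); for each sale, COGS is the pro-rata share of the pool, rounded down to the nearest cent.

After Beginning: 93 on hand, pool $920.70 (≈ $9.9000 each)
After Purchase 1: 427 on hand, pool $3,826.50 (≈ $8.9614 each)
After Purchase 2: 477 on hand, pool $4,516.50 (≈ $9.4686 each)
Sale 1, sell 35: 35/477 × $4,516.50 → $331.39
After Purchase 3: 545 on hand, pool $5,287.21 (≈ $9.7013 each)
Sale 2, sell 75: 75/545 × $5,287.21 → $727.59
Total COGS = $331.39 + $727.59 = $1,058.98
Ending inventory (cost pool remaining) = $4,559.62

COGS = $1,058.98; ending inventory = $4,559.62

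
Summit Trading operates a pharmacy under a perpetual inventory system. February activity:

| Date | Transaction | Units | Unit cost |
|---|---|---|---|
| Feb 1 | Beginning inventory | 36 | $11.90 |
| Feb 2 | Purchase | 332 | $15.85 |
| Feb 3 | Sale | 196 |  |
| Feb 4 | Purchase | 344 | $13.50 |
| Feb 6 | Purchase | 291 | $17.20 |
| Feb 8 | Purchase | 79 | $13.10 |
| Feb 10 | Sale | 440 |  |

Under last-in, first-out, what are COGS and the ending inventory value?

COGS = $10,091.70; ending inventory = $6,283.00

Feb 3, 196 sold [LIFO — newest first]: 196 @ $15.85 = $3,106.60
Feb 10, 440 sold [LIFO — newest first]: 79 @ $13.10 + 291 @ $17.20 + 70 @ $13.50 = $6,985.10
Total COGS = $3,106.60 + $6,985.10 = $10,091.70
Ending inventory: 36 @ $11.90 + 136 @ $15.85 + 274 @ $13.50 = $6,283.00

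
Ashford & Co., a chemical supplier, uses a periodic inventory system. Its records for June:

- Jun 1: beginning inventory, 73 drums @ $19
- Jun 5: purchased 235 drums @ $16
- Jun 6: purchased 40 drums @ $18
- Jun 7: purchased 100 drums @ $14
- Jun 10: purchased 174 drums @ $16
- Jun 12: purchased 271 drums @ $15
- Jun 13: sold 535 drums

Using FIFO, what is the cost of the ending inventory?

Ending inventory = $5,457

Jun 13, 535 sold [FIFO — oldest first]: 73 @ $19 + 235 @ $16 + 40 @ $18 + 100 @ $14 + 87 @ $16 = $8,659
Ending inventory: 87 @ $16 + 271 @ $15 = $5,457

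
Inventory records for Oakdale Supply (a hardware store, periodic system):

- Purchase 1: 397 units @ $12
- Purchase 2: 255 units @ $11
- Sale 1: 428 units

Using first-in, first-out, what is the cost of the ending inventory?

Sale 1 (428) [FIFO — oldest first]: 397 @ $12 + 31 @ $11 = $5,105
Ending inventory: 224 @ $11 = $2,464
Check: goods available $7,569 = COGS $5,105 + ending $2,464

Ending inventory = $2,464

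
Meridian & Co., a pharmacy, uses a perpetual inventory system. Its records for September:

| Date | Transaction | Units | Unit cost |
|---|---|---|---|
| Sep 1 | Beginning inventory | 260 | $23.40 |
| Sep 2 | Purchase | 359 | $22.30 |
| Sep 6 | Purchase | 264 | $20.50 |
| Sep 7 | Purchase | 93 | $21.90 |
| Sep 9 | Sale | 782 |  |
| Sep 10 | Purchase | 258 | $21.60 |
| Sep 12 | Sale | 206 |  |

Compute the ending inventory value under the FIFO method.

Sep 9, 782 sold [FIFO — oldest first]: 260 @ $23.40 + 359 @ $22.30 + 163 @ $20.50 = $17,431.20
Sep 12, 206 sold [FIFO — oldest first]: 101 @ $20.50 + 93 @ $21.90 + 12 @ $21.60 = $4,366.40
Total COGS = $17,431.20 + $4,366.40 = $21,797.60
Ending inventory: 246 @ $21.60 = $5,313.60

Ending inventory = $5,313.60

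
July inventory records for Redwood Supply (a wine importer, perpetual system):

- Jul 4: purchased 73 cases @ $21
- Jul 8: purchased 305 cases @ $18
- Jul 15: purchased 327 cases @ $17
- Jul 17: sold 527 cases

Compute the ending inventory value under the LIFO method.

Jul 17, 527 sold [LIFO — newest first]: 327 @ $17 + 200 @ $18 = $9,159
Ending inventory: 73 @ $21 + 105 @ $18 = $3,423

Ending inventory = $3,423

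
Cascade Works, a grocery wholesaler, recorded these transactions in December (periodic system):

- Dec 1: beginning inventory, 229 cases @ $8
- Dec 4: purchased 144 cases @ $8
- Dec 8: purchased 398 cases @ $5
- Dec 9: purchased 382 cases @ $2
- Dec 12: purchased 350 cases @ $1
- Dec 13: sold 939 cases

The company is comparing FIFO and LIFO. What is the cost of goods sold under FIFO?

COGS = $5,310

FIFO COGS: 229 @ $8 + 144 @ $8 + 398 @ $5 + 168 @ $2 = $5,310
LIFO COGS: 350 @ $1 + 382 @ $2 + 207 @ $5 = $2,149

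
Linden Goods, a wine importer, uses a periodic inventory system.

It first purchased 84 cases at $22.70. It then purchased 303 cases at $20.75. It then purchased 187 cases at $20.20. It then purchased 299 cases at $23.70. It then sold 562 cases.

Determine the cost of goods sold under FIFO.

Sale 1 (562) [FIFO — oldest first]: 84 @ $22.70 + 303 @ $20.75 + 175 @ $20.20 = $11,729.05
Ending inventory: 12 @ $20.20 + 299 @ $23.70 = $7,328.70
Check: goods available $19,057.75 = COGS $11,729.05 + ending $7,328.70

COGS = $11,729.05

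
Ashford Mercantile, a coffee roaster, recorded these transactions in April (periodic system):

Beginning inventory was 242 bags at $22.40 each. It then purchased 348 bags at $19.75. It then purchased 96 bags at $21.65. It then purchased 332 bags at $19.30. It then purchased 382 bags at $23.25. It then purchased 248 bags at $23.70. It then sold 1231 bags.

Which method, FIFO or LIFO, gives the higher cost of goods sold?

FIFO COGS: 242 @ $22.40 + 348 @ $19.75 + 96 @ $21.65 + 332 @ $19.30 + 213 @ $23.25 = $25,732.05
LIFO COGS: 248 @ $23.70 + 382 @ $23.25 + 332 @ $19.30 + 96 @ $21.65 + 173 @ $19.75 = $26,661.85

LIFO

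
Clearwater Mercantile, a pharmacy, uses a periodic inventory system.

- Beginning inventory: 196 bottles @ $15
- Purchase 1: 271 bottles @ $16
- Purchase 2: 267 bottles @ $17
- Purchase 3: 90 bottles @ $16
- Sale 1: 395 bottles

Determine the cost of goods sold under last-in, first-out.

COGS = $6,587

Sale 1 (395) [LIFO — newest first]: 90 @ $16 + 267 @ $17 + 38 @ $16 = $6,587
Ending inventory: 196 @ $15 + 233 @ $16 = $6,668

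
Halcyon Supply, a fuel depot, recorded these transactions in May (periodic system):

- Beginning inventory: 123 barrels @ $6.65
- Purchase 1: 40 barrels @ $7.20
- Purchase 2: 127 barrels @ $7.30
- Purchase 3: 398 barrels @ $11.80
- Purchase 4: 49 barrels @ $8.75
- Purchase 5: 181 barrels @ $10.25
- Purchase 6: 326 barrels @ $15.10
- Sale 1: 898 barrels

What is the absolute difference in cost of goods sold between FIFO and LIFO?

$2,433.75

FIFO COGS: 123 @ $6.65 + 40 @ $7.20 + 127 @ $7.30 + 398 @ $11.80 + 49 @ $8.75 + 161 @ $10.25 = $8,808.45
LIFO COGS: 326 @ $15.10 + 181 @ $10.25 + 49 @ $8.75 + 342 @ $11.80 = $11,242.20
Difference = |$8,808.45 − $11,242.20| = $2,433.75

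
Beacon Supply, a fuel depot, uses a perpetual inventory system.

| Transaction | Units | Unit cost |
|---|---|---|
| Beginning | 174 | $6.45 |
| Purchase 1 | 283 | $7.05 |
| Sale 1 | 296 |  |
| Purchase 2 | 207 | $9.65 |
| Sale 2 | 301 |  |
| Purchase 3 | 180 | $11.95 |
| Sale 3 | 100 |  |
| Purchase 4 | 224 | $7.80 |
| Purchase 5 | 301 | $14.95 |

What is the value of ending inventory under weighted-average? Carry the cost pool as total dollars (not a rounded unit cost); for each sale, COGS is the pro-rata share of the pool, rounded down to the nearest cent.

Ending inventory = $7,862.76

After Beginning: 174 on hand, pool $1,122.30 (≈ $6.4500 each)
After Purchase 1: 457 on hand, pool $3,117.45 (≈ $6.8216 each)
Sale 1, sell 296: 296/457 × $3,117.45 → $2,019.17
After Purchase 2: 368 on hand, pool $3,095.83 (≈ $8.4126 each)
Sale 2, sell 301: 301/368 × $3,095.83 → $2,532.18
After Purchase 3: 247 on hand, pool $2,714.65 (≈ $10.9905 each)
Sale 3, sell 100: 100/247 × $2,714.65 → $1,099.04
After Purchase 4: 371 on hand, pool $3,362.81 (≈ $9.0642 each)
After Purchase 5: 672 on hand, pool $7,862.76 (≈ $11.7005 each)
Total COGS = $2,019.17 + $2,532.18 + $1,099.04 = $5,650.39
Ending inventory (cost pool remaining) = $7,862.76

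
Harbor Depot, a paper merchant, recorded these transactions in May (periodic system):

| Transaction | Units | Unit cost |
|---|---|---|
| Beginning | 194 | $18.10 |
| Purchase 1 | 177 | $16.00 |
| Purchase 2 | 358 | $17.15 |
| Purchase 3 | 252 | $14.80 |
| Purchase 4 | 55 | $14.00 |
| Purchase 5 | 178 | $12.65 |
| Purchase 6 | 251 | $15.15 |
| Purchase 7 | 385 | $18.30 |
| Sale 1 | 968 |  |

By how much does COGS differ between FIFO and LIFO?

$685.25

FIFO COGS: 194 @ $18.10 + 177 @ $16.00 + 358 @ $17.15 + 239 @ $14.80 = $16,020.30
LIFO COGS: 385 @ $18.30 + 251 @ $15.15 + 178 @ $12.65 + 55 @ $14.00 + 99 @ $14.80 = $15,335.05
Difference = |$16,020.30 − $15,335.05| = $685.25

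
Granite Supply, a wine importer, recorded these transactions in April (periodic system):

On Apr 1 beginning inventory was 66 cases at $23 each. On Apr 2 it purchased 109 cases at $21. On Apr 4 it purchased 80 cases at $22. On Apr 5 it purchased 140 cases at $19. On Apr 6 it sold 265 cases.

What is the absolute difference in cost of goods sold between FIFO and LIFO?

$392

FIFO COGS: 66 @ $23 + 109 @ $21 + 80 @ $22 + 10 @ $19 = $5,757
LIFO COGS: 140 @ $19 + 80 @ $22 + 45 @ $21 = $5,365
Difference = |$5,757 − $5,365| = $392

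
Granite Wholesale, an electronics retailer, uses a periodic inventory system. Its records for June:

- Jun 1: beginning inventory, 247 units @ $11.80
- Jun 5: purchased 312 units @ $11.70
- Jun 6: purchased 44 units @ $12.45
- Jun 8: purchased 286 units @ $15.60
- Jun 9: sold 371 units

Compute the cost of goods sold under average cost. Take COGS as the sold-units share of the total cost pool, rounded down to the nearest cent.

Jun 9, sell 371: 371/889 × $11,574.40 → $4,830.26
Ending inventory (cost pool remaining) = $6,744.14

COGS = $4,830.26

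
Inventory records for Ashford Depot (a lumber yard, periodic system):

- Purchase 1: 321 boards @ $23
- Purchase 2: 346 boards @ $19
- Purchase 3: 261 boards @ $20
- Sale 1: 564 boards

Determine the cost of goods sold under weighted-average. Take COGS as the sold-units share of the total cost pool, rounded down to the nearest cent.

COGS = $11,654.98

Sale 1, sell 564: 564/928 × $19,177.00 → $11,654.98
Ending inventory (cost pool remaining) = $7,522.02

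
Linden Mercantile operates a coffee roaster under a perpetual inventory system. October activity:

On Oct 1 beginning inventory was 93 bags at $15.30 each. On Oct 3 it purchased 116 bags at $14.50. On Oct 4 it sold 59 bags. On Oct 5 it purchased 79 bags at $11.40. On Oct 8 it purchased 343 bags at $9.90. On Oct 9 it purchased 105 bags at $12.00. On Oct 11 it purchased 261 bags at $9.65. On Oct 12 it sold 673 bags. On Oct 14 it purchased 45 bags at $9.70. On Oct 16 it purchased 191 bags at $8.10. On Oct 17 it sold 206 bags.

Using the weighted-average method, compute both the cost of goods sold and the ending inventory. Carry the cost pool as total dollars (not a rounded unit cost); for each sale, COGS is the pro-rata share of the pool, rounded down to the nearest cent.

COGS = $10,281.47; ending inventory = $2,881.98

After Oct 1: 93 on hand, pool $1,422.90 (≈ $15.3000 each)
After Oct 3: 209 on hand, pool $3,104.90 (≈ $14.8560 each)
Oct 4, sell 59: 59/209 × $3,104.90 → $876.50
After Oct 5: 229 on hand, pool $3,129.00 (≈ $13.6638 each)
After Oct 8: 572 on hand, pool $6,524.70 (≈ $11.4068 each)
After Oct 9: 677 on hand, pool $7,784.70 (≈ $11.4988 each)
After Oct 11: 938 on hand, pool $10,303.35 (≈ $10.9844 each)
Oct 12, sell 673: 673/938 × $10,303.35 → $7,392.48
After Oct 14: 310 on hand, pool $3,347.37 (≈ $10.7980 each)
After Oct 16: 501 on hand, pool $4,894.47 (≈ $9.7694 each)
Oct 17, sell 206: 206/501 × $4,894.47 → $2,012.49
Total COGS = $876.50 + $7,392.48 + $2,012.49 = $10,281.47
Ending inventory (cost pool remaining) = $2,881.98
Check: goods available $13,163.45 = COGS $10,281.47 + ending $2,881.98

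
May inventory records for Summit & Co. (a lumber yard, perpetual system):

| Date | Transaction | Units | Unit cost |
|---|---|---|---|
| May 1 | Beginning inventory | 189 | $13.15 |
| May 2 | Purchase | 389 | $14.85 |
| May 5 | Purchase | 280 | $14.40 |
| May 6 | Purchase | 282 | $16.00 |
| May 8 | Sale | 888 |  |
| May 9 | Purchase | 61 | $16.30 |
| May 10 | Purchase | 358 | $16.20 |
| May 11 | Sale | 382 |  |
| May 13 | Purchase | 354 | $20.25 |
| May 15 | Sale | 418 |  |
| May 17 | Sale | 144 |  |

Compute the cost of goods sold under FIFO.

May 8, 888 sold [FIFO — oldest first]: 189 @ $13.15 + 389 @ $14.85 + 280 @ $14.40 + 30 @ $16.00 = $12,774.00
May 11, 382 sold [FIFO — oldest first]: 252 @ $16.00 + 61 @ $16.30 + 69 @ $16.20 = $6,144.10
May 15, 418 sold [FIFO — oldest first]: 289 @ $16.20 + 129 @ $20.25 = $7,294.05
May 17, 144 sold [FIFO — oldest first]: 144 @ $20.25 = $2,916.00
Total COGS = $12,774.00 + $6,144.10 + $7,294.05 + $2,916.00 = $29,128.15
Ending inventory: 81 @ $20.25 = $1,640.25

COGS = $29,128.15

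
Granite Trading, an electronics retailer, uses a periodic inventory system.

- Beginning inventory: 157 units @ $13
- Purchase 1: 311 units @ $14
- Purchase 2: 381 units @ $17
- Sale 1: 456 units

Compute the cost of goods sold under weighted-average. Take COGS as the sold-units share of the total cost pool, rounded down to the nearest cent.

Sale 1, sell 456: 456/849 × $12,872.00 → $6,913.58
Ending inventory (cost pool remaining) = $5,958.42

COGS = $6,913.58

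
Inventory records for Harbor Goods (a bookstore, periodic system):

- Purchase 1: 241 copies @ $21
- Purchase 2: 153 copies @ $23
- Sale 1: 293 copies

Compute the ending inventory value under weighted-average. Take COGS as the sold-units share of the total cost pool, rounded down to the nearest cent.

Ending inventory = $2,199.45

Sale 1, sell 293: 293/394 × $8,580.00 → $6,380.55
Ending inventory (cost pool remaining) = $2,199.45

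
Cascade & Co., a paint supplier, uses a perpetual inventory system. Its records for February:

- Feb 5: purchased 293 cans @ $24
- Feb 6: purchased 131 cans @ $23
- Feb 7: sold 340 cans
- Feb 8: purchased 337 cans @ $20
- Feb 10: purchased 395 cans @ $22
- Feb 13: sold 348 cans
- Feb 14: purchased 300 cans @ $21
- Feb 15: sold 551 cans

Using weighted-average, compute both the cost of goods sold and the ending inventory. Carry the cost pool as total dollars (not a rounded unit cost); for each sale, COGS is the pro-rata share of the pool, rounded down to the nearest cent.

After Feb 5: 293 on hand, pool $7,032.00 (≈ $24.0000 each)
After Feb 6: 424 on hand, pool $10,045.00 (≈ $23.6910 each)
Feb 7, sell 340: 340/424 × $10,045.00 → $8,054.95
After Feb 8: 421 on hand, pool $8,730.05 (≈ $20.7365 each)
After Feb 10: 816 on hand, pool $17,420.05 (≈ $21.3481 each)
Feb 13, sell 348: 348/816 × $17,420.05 → $7,429.13
After Feb 14: 768 on hand, pool $16,290.92 (≈ $21.2121 each)
Feb 15, sell 551: 551/768 × $16,290.92 → $11,687.88
Total COGS = $8,054.95 + $7,429.13 + $11,687.88 = $27,171.96
Ending inventory (cost pool remaining) = $4,603.04

COGS = $27,171.96; ending inventory = $4,603.04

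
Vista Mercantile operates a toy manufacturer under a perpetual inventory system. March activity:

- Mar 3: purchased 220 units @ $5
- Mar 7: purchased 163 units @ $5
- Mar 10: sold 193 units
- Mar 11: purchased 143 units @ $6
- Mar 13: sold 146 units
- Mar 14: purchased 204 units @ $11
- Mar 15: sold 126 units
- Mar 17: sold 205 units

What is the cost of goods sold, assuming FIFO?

Mar 10, 193 sold [FIFO — oldest first]: 193 @ $5 = $965
Mar 13, 146 sold [FIFO — oldest first]: 27 @ $5 + 119 @ $5 = $730
Mar 15, 126 sold [FIFO — oldest first]: 44 @ $5 + 82 @ $6 = $712
Mar 17, 205 sold [FIFO — oldest first]: 61 @ $6 + 144 @ $11 = $1,950
Total COGS = $965 + $730 + $712 + $1,950 = $4,357
Ending inventory: 60 @ $11 = $660

COGS = $4,357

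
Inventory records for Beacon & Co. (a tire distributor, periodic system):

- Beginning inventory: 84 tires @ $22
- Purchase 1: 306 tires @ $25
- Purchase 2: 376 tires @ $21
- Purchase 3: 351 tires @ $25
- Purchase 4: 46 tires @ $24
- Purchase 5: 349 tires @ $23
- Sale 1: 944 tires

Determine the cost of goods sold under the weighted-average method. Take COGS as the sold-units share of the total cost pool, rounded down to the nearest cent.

COGS = $22,039.15

Sale 1, sell 944: 944/1512 × $35,300.00 → $22,039.15
Ending inventory (cost pool remaining) = $13,260.85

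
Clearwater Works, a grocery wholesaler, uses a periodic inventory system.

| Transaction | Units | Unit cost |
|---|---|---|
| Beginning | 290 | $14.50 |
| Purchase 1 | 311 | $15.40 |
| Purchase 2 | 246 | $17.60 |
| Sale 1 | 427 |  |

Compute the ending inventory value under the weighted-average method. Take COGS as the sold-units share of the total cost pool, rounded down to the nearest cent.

Sale 1, sell 427: 427/847 × $13,324.00 → $6,717.05
Ending inventory (cost pool remaining) = $6,606.95

Ending inventory = $6,606.95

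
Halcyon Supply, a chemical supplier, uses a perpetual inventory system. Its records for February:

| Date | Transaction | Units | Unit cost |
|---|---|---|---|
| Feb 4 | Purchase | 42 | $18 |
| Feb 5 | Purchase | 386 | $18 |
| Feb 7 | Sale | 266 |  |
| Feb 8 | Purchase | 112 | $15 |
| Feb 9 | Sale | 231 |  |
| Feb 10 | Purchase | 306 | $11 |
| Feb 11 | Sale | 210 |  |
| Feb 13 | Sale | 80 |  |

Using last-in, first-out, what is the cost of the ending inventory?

Feb 7, 266 sold [LIFO — newest first]: 266 @ $18 = $4,788
Feb 9, 231 sold [LIFO — newest first]: 112 @ $15 + 119 @ $18 = $3,822
Feb 11, 210 sold [LIFO — newest first]: 210 @ $11 = $2,310
Feb 13, 80 sold [LIFO — newest first]: 80 @ $11 = $880
Total COGS = $4,788 + $3,822 + $2,310 + $880 = $11,800
Ending inventory: 42 @ $18 + 1 @ $18 + 16 @ $11 = $950

Ending inventory = $950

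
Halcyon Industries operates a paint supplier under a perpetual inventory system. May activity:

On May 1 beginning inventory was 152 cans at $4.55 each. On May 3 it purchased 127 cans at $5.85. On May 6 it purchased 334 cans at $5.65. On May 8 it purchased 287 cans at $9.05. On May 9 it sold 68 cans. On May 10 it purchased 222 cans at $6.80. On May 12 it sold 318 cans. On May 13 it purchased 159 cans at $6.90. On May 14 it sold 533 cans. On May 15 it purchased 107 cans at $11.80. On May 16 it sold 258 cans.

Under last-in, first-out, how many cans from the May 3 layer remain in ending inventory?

59

May 9, 68 sold [LIFO — newest first]: 68 @ $9.05 = $615.40
May 12, 318 sold [LIFO — newest first]: 222 @ $6.80 + 96 @ $9.05 = $2,378.40
May 14, 533 sold [LIFO — newest first]: 159 @ $6.90 + 123 @ $9.05 + 251 @ $5.65 = $3,628.40
May 16, 258 sold [LIFO — newest first]: 107 @ $11.80 + 83 @ $5.65 + 68 @ $5.85 = $2,129.35
Total COGS = $615.40 + $2,378.40 + $3,628.40 + $2,129.35 = $8,751.55
Ending inventory: 152 @ $4.55 + 59 @ $5.85 = $1,036.75
Check: goods available $9,788.30 = COGS $8,751.55 + ending $1,036.75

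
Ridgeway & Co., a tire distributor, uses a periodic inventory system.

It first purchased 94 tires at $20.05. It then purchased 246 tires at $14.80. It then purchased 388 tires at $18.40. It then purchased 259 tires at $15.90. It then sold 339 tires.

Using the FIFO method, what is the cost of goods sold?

Sale 1 (339) [FIFO — oldest first]: 94 @ $20.05 + 245 @ $14.80 = $5,510.70
Ending inventory: 1 @ $14.80 + 388 @ $18.40 + 259 @ $15.90 = $11,272.10
Check: goods available $16,782.80 = COGS $5,510.70 + ending $11,272.10

COGS = $5,510.70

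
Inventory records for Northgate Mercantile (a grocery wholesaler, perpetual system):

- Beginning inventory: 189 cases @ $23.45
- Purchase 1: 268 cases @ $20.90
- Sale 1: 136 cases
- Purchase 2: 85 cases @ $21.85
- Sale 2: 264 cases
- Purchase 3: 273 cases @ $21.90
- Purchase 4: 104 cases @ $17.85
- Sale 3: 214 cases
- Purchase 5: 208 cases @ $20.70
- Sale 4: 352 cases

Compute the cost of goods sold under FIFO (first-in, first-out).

COGS = $20,698.50

Sale 1 (136) [FIFO — oldest first]: 136 @ $23.45 = $3,189.20
Sale 2 (264) [FIFO — oldest first]: 53 @ $23.45 + 211 @ $20.90 = $5,652.75
Sale 3 (214) [FIFO — oldest first]: 57 @ $20.90 + 85 @ $21.85 + 72 @ $21.90 = $4,625.35
Sale 4 (352) [FIFO — oldest first]: 201 @ $21.90 + 104 @ $17.85 + 47 @ $20.70 = $7,231.20
Total COGS = $3,189.20 + $5,652.75 + $4,625.35 + $7,231.20 = $20,698.50
Ending inventory: 161 @ $20.70 = $3,332.70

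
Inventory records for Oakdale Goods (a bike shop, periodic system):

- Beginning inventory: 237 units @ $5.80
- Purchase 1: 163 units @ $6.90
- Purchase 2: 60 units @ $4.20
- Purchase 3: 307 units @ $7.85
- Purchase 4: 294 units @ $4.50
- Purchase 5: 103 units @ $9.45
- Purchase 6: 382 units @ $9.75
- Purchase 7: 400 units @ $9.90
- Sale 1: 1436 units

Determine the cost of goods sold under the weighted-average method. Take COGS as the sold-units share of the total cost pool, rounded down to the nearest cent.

COGS = $11,173.71

Sale 1, sell 1436: 1436/1946 × $15,142.10 → $11,173.71
Ending inventory (cost pool remaining) = $3,968.39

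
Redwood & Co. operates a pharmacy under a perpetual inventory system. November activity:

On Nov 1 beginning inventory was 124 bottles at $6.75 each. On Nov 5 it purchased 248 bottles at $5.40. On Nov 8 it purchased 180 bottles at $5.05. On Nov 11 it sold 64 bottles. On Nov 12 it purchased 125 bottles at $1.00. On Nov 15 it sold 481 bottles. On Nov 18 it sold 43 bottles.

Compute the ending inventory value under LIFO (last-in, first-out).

Ending inventory = $600.75

Nov 11, 64 sold [LIFO — newest first]: 64 @ $5.05 = $323.20
Nov 15, 481 sold [LIFO — newest first]: 125 @ $1.00 + 116 @ $5.05 + 240 @ $5.40 = $2,006.80
Nov 18, 43 sold [LIFO — newest first]: 8 @ $5.40 + 35 @ $6.75 = $279.45
Total COGS = $323.20 + $2,006.80 + $279.45 = $2,609.45
Ending inventory: 89 @ $6.75 = $600.75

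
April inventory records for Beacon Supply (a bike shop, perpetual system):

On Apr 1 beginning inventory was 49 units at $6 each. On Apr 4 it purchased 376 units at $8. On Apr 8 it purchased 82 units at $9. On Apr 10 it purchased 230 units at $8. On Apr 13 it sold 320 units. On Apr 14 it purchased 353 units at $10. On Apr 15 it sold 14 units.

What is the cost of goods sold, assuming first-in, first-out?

Apr 13, 320 sold [FIFO — oldest first]: 49 @ $6 + 271 @ $8 = $2,462
Apr 15, 14 sold [FIFO — oldest first]: 14 @ $8 = $112
Total COGS = $2,462 + $112 = $2,574
Ending inventory: 91 @ $8 + 82 @ $9 + 230 @ $8 + 353 @ $10 = $6,836
Check: goods available $9,410 = COGS $2,574 + ending $6,836

COGS = $2,574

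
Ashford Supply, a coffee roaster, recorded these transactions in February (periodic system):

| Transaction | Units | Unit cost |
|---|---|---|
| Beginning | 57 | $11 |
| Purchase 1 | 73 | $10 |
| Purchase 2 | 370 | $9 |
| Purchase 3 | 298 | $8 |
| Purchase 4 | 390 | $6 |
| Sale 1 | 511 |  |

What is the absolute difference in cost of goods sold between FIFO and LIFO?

FIFO COGS: 57 @ $11 + 73 @ $10 + 370 @ $9 + 11 @ $8 = $4,775
LIFO COGS: 390 @ $6 + 121 @ $8 = $3,308
Difference = |$4,775 − $3,308| = $1,467

$1,467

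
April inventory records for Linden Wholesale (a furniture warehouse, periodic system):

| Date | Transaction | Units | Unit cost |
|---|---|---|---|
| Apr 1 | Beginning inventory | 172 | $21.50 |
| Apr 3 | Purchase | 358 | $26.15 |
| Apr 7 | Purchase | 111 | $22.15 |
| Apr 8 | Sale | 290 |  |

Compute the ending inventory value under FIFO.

Ending inventory = $8,734.65

Apr 8, 290 sold [FIFO — oldest first]: 172 @ $21.50 + 118 @ $26.15 = $6,783.70
Ending inventory: 240 @ $26.15 + 111 @ $22.15 = $8,734.65
Check: goods available $15,518.35 = COGS $6,783.70 + ending $8,734.65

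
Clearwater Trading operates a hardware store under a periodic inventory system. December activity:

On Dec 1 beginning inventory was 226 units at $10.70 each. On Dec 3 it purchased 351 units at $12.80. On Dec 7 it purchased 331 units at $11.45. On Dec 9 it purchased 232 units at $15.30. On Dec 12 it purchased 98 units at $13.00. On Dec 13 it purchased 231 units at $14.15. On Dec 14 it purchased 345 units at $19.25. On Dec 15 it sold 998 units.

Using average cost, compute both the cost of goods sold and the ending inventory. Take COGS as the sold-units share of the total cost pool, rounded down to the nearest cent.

COGS = $13,993.15; ending inventory = $11,441.30

Dec 15, sell 998: 998/1814 × $25,434.45 → $13,993.15
Ending inventory (cost pool remaining) = $11,441.30
Check: goods available $25,434.45 = COGS $13,993.15 + ending $11,441.30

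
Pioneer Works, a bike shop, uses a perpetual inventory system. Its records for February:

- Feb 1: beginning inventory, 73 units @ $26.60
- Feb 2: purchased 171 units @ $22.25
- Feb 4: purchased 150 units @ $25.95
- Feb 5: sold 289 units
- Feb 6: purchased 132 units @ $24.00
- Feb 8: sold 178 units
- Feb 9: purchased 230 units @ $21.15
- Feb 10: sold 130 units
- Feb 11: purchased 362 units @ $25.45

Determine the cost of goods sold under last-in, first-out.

COGS = $13,987.15

Feb 5, 289 sold [LIFO — newest first]: 150 @ $25.95 + 139 @ $22.25 = $6,985.25
Feb 8, 178 sold [LIFO — newest first]: 132 @ $24.00 + 32 @ $22.25 + 14 @ $26.60 = $4,252.40
Feb 10, 130 sold [LIFO — newest first]: 130 @ $21.15 = $2,749.50
Total COGS = $6,985.25 + $4,252.40 + $2,749.50 = $13,987.15
Ending inventory: 59 @ $26.60 + 100 @ $21.15 + 362 @ $25.45 = $12,897.30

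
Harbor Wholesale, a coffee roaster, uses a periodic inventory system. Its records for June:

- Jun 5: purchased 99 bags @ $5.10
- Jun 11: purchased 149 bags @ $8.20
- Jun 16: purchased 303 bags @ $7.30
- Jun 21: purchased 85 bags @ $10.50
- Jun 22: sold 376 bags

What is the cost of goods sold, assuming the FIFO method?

Jun 22, 376 sold [FIFO — oldest first]: 99 @ $5.10 + 149 @ $8.20 + 128 @ $7.30 = $2,661.10
Ending inventory: 175 @ $7.30 + 85 @ $10.50 = $2,170.00

COGS = $2,661.10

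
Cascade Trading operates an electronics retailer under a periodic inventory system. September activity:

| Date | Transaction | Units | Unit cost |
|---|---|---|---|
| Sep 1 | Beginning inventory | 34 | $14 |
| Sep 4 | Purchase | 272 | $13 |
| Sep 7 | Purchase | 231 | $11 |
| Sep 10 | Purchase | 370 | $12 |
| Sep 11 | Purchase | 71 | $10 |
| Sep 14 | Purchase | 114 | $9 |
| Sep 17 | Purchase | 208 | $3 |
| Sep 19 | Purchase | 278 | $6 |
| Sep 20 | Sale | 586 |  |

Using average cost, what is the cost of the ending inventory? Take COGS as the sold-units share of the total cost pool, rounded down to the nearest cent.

Ending inventory = $9,442.86

Sep 20, sell 586: 586/1578 × $15,021.00 → $5,578.14
Ending inventory (cost pool remaining) = $9,442.86
Check: goods available $15,021.00 = COGS $5,578.14 + ending $9,442.86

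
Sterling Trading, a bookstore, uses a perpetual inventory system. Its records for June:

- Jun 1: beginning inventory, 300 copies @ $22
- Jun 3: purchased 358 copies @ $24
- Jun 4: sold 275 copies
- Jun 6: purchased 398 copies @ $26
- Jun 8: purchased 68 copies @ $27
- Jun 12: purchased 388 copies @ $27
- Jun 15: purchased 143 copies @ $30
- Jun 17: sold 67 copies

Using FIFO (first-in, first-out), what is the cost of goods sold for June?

Jun 4, 275 sold [FIFO — oldest first]: 275 @ $22 = $6,050
Jun 17, 67 sold [FIFO — oldest first]: 25 @ $22 + 42 @ $24 = $1,558
Total COGS = $6,050 + $1,558 = $7,608
Ending inventory: 316 @ $24 + 398 @ $26 + 68 @ $27 + 388 @ $27 + 143 @ $30 = $34,534

COGS = $7,608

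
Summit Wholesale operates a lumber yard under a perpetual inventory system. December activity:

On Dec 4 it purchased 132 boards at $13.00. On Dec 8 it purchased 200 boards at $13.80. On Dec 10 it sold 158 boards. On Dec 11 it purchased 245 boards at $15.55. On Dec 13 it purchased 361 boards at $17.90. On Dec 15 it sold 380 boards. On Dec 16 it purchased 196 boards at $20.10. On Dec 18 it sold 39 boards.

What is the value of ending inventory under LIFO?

Ending inventory = $8,965.60

Dec 10, 158 sold [LIFO — newest first]: 158 @ $13.80 = $2,180.40
Dec 15, 380 sold [LIFO — newest first]: 361 @ $17.90 + 19 @ $15.55 = $6,757.35
Dec 18, 39 sold [LIFO — newest first]: 39 @ $20.10 = $783.90
Total COGS = $2,180.40 + $6,757.35 + $783.90 = $9,721.65
Ending inventory: 132 @ $13.00 + 42 @ $13.80 + 226 @ $15.55 + 157 @ $20.10 = $8,965.60
Check: goods available $18,687.25 = COGS $9,721.65 + ending $8,965.60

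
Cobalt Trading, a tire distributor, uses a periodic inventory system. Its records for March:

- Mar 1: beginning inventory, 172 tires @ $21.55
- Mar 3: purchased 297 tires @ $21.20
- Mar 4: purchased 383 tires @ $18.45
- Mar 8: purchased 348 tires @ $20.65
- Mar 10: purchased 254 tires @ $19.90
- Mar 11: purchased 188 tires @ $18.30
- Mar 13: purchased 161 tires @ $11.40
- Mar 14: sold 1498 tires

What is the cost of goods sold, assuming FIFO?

COGS = $30,115.35

Mar 14, 1498 sold [FIFO — oldest first]: 172 @ $21.55 + 297 @ $21.20 + 383 @ $18.45 + 348 @ $20.65 + 254 @ $19.90 + 44 @ $18.30 = $30,115.35
Ending inventory: 144 @ $18.30 + 161 @ $11.40 = $4,470.60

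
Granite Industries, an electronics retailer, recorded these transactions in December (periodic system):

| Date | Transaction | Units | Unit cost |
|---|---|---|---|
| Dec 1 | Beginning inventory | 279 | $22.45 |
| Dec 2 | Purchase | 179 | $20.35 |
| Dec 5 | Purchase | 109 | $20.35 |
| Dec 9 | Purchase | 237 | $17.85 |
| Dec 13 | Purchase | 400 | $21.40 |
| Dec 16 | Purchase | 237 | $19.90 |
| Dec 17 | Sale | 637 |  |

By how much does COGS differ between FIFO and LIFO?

$97.55

FIFO COGS: 279 @ $22.45 + 179 @ $20.35 + 109 @ $20.35 + 70 @ $17.85 = $13,373.85
LIFO COGS: 237 @ $19.90 + 400 @ $21.40 = $13,276.30
Difference = |$13,373.85 − $13,276.30| = $97.55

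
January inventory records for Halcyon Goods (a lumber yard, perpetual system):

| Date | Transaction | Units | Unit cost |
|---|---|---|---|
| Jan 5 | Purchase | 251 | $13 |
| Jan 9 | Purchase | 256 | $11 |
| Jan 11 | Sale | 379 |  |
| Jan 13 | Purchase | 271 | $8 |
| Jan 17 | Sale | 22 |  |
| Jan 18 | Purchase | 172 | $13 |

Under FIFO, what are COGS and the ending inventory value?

Jan 11, 379 sold [FIFO — oldest first]: 251 @ $13 + 128 @ $11 = $4,671
Jan 17, 22 sold [FIFO — oldest first]: 22 @ $11 = $242
Total COGS = $4,671 + $242 = $4,913
Ending inventory: 106 @ $11 + 271 @ $8 + 172 @ $13 = $5,570

COGS = $4,913; ending inventory = $5,570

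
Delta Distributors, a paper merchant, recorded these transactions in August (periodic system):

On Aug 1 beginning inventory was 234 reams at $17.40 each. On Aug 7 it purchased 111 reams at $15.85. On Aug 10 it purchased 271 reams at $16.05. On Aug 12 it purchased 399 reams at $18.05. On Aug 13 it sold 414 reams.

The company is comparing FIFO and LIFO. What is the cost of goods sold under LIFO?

FIFO COGS: 234 @ $17.40 + 111 @ $15.85 + 69 @ $16.05 = $6,938.40
LIFO COGS: 399 @ $18.05 + 15 @ $16.05 = $7,442.70

COGS = $7,442.70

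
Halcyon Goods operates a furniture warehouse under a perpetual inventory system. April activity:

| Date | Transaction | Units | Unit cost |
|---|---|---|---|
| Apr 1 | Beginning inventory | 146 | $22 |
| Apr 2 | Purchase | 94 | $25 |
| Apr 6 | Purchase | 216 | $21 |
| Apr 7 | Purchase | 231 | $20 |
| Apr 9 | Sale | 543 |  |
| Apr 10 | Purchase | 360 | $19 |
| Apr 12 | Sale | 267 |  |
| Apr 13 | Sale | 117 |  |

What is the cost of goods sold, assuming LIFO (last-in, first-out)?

Apr 9, 543 sold [LIFO — newest first]: 231 @ $20 + 216 @ $21 + 94 @ $25 + 2 @ $22 = $11,550
Apr 12, 267 sold [LIFO — newest first]: 267 @ $19 = $5,073
Apr 13, 117 sold [LIFO — newest first]: 93 @ $19 + 24 @ $22 = $2,295
Total COGS = $11,550 + $5,073 + $2,295 = $18,918
Ending inventory: 120 @ $22 = $2,640

COGS = $18,918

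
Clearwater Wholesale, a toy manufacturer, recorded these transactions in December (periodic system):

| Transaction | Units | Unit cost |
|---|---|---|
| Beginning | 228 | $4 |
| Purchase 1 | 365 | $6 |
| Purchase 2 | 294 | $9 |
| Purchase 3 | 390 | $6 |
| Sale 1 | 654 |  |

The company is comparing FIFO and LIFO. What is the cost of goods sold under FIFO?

COGS = $3,651

FIFO COGS: 228 @ $4 + 365 @ $6 + 61 @ $9 = $3,651
LIFO COGS: 390 @ $6 + 264 @ $9 = $4,716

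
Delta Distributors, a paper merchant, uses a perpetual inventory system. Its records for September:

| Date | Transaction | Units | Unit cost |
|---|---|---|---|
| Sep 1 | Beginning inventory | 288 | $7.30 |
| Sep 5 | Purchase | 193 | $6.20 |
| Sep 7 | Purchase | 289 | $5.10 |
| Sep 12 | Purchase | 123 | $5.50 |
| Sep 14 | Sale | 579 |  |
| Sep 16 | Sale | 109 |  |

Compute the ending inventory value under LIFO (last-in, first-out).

Sep 14, 579 sold [LIFO — newest first]: 123 @ $5.50 + 289 @ $5.10 + 167 @ $6.20 = $3,185.80
Sep 16, 109 sold [LIFO — newest first]: 26 @ $6.20 + 83 @ $7.30 = $767.10
Total COGS = $3,185.80 + $767.10 = $3,952.90
Ending inventory: 205 @ $7.30 = $1,496.50

Ending inventory = $1,496.50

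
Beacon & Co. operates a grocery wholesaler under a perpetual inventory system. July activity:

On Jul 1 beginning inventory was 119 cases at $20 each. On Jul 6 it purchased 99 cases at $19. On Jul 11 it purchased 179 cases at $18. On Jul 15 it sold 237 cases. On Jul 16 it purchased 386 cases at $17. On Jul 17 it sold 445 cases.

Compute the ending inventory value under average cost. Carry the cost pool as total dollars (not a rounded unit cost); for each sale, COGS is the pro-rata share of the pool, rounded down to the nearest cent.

Ending inventory = $1,771.73

After Jul 1: 119 on hand, pool $2,380.00 (≈ $20.0000 each)
After Jul 6: 218 on hand, pool $4,261.00 (≈ $19.5459 each)
After Jul 11: 397 on hand, pool $7,483.00 (≈ $18.8489 each)
Jul 15, sell 237: 237/397 × $7,483.00 → $4,467.18
After Jul 16: 546 on hand, pool $9,577.82 (≈ $17.5418 each)
Jul 17, sell 445: 445/546 × $9,577.82 → $7,806.09
Total COGS = $4,467.18 + $7,806.09 = $12,273.27
Ending inventory (cost pool remaining) = $1,771.73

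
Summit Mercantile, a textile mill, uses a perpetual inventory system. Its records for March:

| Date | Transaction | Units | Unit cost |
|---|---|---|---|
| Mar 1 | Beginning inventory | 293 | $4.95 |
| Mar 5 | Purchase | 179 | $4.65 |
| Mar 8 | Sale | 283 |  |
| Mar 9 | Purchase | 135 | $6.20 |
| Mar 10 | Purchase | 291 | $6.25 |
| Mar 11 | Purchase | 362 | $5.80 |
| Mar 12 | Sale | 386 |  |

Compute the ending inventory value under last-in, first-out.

Ending inventory = $3,441.30

Mar 8, 283 sold [LIFO — newest first]: 179 @ $4.65 + 104 @ $4.95 = $1,347.15
Mar 12, 386 sold [LIFO — newest first]: 362 @ $5.80 + 24 @ $6.25 = $2,249.60
Total COGS = $1,347.15 + $2,249.60 = $3,596.75
Ending inventory: 189 @ $4.95 + 135 @ $6.20 + 267 @ $6.25 = $3,441.30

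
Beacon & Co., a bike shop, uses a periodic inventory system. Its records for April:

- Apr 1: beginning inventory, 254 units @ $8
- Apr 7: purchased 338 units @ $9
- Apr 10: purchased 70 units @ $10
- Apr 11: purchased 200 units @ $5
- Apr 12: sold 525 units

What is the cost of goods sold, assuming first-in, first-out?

Apr 12, 525 sold [FIFO — oldest first]: 254 @ $8 + 271 @ $9 = $4,471
Ending inventory: 67 @ $9 + 70 @ $10 + 200 @ $5 = $2,303

COGS = $4,471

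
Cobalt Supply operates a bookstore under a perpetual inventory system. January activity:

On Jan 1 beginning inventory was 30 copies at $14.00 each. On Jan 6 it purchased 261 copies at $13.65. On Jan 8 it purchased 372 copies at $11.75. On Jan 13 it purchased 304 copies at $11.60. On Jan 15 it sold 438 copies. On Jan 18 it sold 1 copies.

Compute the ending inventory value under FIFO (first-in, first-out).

Jan 15, 438 sold [FIFO — oldest first]: 30 @ $14.00 + 261 @ $13.65 + 147 @ $11.75 = $5,709.90
Jan 18, 1 sold [FIFO — oldest first]: 1 @ $11.75 = $11.75
Total COGS = $5,709.90 + $11.75 = $5,721.65
Ending inventory: 224 @ $11.75 + 304 @ $11.60 = $6,158.40

Ending inventory = $6,158.40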